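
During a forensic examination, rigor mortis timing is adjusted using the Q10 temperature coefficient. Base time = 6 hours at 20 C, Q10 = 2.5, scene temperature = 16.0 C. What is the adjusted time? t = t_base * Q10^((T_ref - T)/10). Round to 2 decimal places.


Rigor mortis time adjustment:
Exponent = (T_ref - T_actual) / 10 = (20 - 16.0) / 10 = 0.4
Q10 factor = 2.5^0.4 = 1.4427
t_adjusted = 6 * 1.4427 = 8.66 hours

8.66


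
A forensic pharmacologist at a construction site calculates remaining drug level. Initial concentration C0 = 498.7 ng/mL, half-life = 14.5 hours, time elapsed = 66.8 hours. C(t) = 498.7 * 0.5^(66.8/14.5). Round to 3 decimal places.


Drug concentration decay:
Number of half-lives = t / t_half = 66.8 / 14.5 = 4.606897
Decay factor = 0.5^4.606897 = 0.04103796
C(t) = 498.7 * 0.04103796 = 20.466 ng/mL

20.466


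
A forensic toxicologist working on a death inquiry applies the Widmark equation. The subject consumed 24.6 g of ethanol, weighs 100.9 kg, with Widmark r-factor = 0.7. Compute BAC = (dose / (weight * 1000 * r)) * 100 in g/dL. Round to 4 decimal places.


Applying the Widmark formula:
BAC = (dose_g / (body_wt * 1000 * r)) * 100
Denominator = 100.9 * 1000 * 0.7 = 70630
BAC = (24.6 / 70630) * 100
BAC = 0.0348 g/dL

0.0348


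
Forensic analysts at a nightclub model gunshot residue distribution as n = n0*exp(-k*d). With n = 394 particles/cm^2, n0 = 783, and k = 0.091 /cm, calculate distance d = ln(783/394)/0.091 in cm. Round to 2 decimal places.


GSR distance calculation:
n0/n = 783 / 394 = 1.98731
ln(n0/n) = 0.686782
d = 0.686782 / 0.091 = 7.55 cm

7.55


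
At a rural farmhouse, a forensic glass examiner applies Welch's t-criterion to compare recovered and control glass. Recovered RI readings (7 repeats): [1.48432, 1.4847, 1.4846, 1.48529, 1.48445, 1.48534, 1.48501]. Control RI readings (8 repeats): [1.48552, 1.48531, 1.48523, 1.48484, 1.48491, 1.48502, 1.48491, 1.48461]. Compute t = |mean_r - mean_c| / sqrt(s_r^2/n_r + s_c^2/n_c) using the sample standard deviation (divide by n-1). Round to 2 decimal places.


Welch's t-criterion for glass RI comparison:
Recovered mean = sum / n_r = 10.39371 / 7 = 1.4848157
Control mean = sum / n_c = 11.88035 / 8 = 1.4850437
Recovered sample variance s_r^2 = 1.62829e-07
Control sample variance s_c^2 = 8.54839e-08
Welch SE (unpooled) = sqrt(s_r^2/n_r + s_c^2/n_c) = sqrt(2.32612e-08 + 1.06855e-08) = sqrt(3.39467e-08) = 0.000184246
|mean_r - mean_c| = 0.000228036
t = 0.000228036 / 0.000184246 = 1.24

1.24


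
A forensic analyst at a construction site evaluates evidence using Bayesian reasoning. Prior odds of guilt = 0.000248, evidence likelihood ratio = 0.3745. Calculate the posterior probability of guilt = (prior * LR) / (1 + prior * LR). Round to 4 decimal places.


Bayesian evidence evaluation:
Posterior odds = prior_odds * LR = 0.000248 * 0.3745 = 0.000092876
Posterior probability = posterior_odds / (1 + posterior_odds)
= 0.000092876 / (1 + 0.000092876)
= 0.000092876 / 1.000092876
= 0.0001

0.0001


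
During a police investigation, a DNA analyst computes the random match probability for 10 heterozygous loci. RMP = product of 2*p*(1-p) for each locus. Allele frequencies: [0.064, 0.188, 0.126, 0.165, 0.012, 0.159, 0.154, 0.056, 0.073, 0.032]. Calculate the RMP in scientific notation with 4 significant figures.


Computing RMP for 10 loci:
Locus 1: 2 * 0.064 * 0.936 = 0.119808
Locus 2: 2 * 0.188 * 0.812 = 0.305312
Locus 3: 2 * 0.126 * 0.874 = 0.220248
Locus 4: 2 * 0.165 * 0.835 = 0.27555
Locus 5: 2 * 0.012 * 0.988 = 0.023712
Locus 6: 2 * 0.159 * 0.841 = 0.267438
Locus 7: 2 * 0.154 * 0.846 = 0.260568
Locus 8: 2 * 0.056 * 0.944 = 0.105728
Locus 9: 2 * 0.073 * 0.927 = 0.135342
Locus 10: 2 * 0.032 * 0.968 = 0.061952
RMP = 3.252e-09

3.252e-09


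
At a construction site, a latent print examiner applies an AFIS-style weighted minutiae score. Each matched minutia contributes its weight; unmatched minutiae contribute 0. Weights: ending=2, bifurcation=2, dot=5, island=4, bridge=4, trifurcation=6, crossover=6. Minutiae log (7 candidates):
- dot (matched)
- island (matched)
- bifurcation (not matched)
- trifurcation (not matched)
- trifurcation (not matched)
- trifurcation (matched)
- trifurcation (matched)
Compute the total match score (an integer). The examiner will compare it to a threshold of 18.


Weighted minutiae match score:
  dot: matched, +5 (running total 5)
  island: matched, +4 (running total 9)
  bifurcation: not matched, +0
  trifurcation: not matched, +0
  trifurcation: not matched, +0
  trifurcation: matched, +6 (running total 15)
  trifurcation: matched, +6 (running total 21)
Total score = 21
Threshold = 18; verdict = identification

21


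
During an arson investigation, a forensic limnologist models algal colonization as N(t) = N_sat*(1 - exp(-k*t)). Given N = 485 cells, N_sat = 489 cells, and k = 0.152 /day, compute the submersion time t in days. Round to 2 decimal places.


PMSI from diatom colonization curve:
N / N_sat = 485 / 489 = 0.99182
1 - N/N_sat = 0.00818
ln(1 - N/N_sat) = -4.806063
t = -ln(1 - N/N_sat) / k = -(-4.806063) / 0.152 = 31.62 days

31.62


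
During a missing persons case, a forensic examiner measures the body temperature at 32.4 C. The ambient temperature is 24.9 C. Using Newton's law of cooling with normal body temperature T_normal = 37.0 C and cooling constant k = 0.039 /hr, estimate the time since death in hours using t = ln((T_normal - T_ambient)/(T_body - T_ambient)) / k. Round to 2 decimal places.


Using Newton's law of cooling:
t = ln((T_normal - T_ambient) / (T_body - T_ambient)) / k
T_normal - T_ambient = 12.1
T_body - T_ambient = 7.5
Ratio = 1.613333
ln(ratio) = 0.478302
t = 0.478302 / 0.039 = 12.26 hours

12.26


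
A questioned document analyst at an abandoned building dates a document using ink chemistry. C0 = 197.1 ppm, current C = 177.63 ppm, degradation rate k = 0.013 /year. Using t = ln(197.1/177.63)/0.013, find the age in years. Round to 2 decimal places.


Document age estimation:
C0/C = 197.1 / 177.63 = 1.10961
ln(C0/C) = 0.104009
t = 0.104009 / 0.013 = 8.00 years

8.00


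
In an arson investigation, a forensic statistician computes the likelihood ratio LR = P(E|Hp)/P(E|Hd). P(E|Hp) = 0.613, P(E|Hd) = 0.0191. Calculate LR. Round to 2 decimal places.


Likelihood ratio calculation:
LR = P(E|Hp) / P(E|Hd)
LR = 0.613 / 0.0191
LR = 32.09

32.09


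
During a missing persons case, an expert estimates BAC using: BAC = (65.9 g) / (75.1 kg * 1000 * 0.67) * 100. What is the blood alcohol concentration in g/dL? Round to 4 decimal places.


Applying the Widmark formula:
BAC = (dose_g / (body_wt * 1000 * r)) * 100
Denominator = 75.1 * 1000 * 0.67 = 50317
BAC = (65.9 / 50317) * 100
BAC = 0.1310 g/dL

0.1310


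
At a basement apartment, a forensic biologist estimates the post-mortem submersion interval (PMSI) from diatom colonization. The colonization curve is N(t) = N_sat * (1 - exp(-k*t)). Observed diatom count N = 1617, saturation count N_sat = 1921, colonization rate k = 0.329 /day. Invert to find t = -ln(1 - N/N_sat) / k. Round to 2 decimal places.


PMSI from diatom colonization curve:
N / N_sat = 1617 / 1921 = 0.841749
1 - N/N_sat = 0.158251
ln(1 - N/N_sat) = -1.843573
t = -ln(1 - N/N_sat) / k = -(-1.843573) / 0.329 = 5.60 days

5.60


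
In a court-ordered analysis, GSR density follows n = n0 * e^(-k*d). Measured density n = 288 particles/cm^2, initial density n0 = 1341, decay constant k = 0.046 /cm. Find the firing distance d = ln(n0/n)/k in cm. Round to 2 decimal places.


GSR distance calculation:
n0/n = 1341 / 288 = 4.65625
ln(n0/n) = 1.53821
d = 1.53821 / 0.046 = 33.44 cm

33.44


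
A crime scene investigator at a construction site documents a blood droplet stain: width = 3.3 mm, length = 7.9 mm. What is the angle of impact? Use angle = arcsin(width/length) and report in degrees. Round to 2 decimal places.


Blood spatter impact angle calculation:
width / length = 3.3 / 7.9 = 0.417722
angle = arcsin(0.417722)
angle = 24.69 degrees

24.69


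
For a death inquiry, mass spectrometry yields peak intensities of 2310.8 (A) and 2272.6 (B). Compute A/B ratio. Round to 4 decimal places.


Spectral peak ratio:
Peak A = 2310.8 counts
Peak B = 2272.6 counts
Ratio = 2310.8 / 2272.6 = 1.0168

1.0168


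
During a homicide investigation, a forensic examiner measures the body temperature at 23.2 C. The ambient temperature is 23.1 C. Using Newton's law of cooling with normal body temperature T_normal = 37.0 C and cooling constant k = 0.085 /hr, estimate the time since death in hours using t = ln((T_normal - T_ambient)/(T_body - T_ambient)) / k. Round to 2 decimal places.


Using Newton's law of cooling:
t = ln((T_normal - T_ambient) / (T_body - T_ambient)) / k
T_normal - T_ambient = 13.9
T_body - T_ambient = 0.1
Ratio = 139
ln(ratio) = 4.934474
t = 4.934474 / 0.085 = 58.05 hours

58.05


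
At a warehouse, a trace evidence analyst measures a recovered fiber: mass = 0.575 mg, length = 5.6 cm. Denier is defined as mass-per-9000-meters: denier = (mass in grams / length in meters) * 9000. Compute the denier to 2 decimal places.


Denier calculation:
Mass in grams = 0.575 mg / 1000 = 0.000575 g
Length in meters = 5.6 cm / 100 = 0.056 m
Linear density = mass / length = 0.000575 / 0.056 = 0.01026786 g/m
Denier = (g/m) * 9000 = 0.01026786 * 9000 = 92.41

92.41


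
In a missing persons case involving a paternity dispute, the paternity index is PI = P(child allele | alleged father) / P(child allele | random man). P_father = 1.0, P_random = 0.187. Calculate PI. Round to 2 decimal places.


Paternity Index calculation:
PI = P(allele|father) / P(allele|random)
PI = 1.0 / 0.187
PI = 5.35

5.35


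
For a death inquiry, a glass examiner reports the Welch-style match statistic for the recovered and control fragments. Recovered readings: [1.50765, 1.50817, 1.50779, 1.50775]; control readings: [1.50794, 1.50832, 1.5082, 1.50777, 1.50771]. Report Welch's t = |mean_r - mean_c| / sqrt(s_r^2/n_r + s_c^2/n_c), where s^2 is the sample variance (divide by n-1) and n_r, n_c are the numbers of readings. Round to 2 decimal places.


Welch's t-criterion for glass RI comparison:
Recovered mean = sum / n_r = 6.03136 / 4 = 1.50784
Control mean = sum / n_c = 7.53994 / 5 = 1.507988
Recovered sample variance s_r^2 = 5.18667e-08
Control sample variance s_c^2 = 7.057e-08
Welch SE (unpooled) = sqrt(s_r^2/n_r + s_c^2/n_c) = sqrt(1.29667e-08 + 1.4114e-08) = sqrt(2.70807e-08) = 0.000164562
|mean_r - mean_c| = 0.000148
t = 0.000148 / 0.000164562 = 0.90

0.90


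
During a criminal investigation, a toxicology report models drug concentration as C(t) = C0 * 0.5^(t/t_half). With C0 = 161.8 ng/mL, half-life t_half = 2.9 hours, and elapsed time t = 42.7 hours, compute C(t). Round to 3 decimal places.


Drug concentration decay:
Number of half-lives = t / t_half = 42.7 / 2.9 = 14.724138
Decay factor = 0.5^14.724138 = 0.00003695
C(t) = 161.8 * 0.00003695 = 0.006 ng/mL

0.006


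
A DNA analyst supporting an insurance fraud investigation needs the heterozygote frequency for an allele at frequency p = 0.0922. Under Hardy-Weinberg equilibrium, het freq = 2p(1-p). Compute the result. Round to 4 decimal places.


Hardy-Weinberg heterozygote frequency:
q = 1 - p = 1 - 0.0922 = 0.9078
2pq = 2 * 0.0922 * 0.9078 = 0.1674

0.1674


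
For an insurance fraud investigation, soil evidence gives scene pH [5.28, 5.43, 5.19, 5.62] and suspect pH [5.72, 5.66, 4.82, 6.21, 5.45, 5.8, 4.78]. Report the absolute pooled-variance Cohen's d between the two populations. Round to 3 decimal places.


Pooled-variance Cohen's d for soil pH comparison:
Scene mean = 21.52 / 4 = 5.38
Suspect mean = 38.44 / 7 = 5.491429
Scene sample variance s_s^2 = 0.0354
Suspect sample variance s_c^2 = 0.275148
Pooled variance = ((n_s-1)*s_s^2 + (n_c-1)*s_c^2) / (n_s + n_c - 2) = 0.195232
Pooled SD = sqrt(0.195232) = 0.441851
Mean difference = -0.111429
|d| = |-0.111429| / 0.441851 = 0.252

0.252


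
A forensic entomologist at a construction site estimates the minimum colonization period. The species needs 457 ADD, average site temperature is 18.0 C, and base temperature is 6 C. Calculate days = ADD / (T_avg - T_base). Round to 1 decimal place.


Insect development time:
Effective temperature = avg_temp - T_base = 18.0 - 6 = 12.0 C
Days = ADD / effective_temp = 457 / 12.0 = 38.1 days

38.1


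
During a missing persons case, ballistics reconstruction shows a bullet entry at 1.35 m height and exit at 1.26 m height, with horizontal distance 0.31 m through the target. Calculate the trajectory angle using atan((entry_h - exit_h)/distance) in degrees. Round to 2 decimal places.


Bullet trajectory angle:
Height difference = 1.35 - 1.26 = 0.09 m
angle = atan(0.09 / 0.31)
angle = atan(0.290323)
angle = 16.19 degrees

16.19


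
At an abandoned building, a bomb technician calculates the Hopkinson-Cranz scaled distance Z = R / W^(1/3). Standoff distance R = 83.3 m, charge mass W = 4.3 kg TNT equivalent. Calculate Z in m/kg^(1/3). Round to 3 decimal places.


Scaled distance calculation:
W^(1/3) = 4.3^(1/3) = 1.626133
Z = R / W^(1/3) = 83.3 / 1.626133
Z = 51.226 m/kg^(1/3)

51.226


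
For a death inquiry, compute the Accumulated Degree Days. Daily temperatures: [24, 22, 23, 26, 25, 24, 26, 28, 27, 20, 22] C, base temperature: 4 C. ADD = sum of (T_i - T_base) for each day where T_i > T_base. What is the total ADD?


Computing ADD day by day:
Day 1: max(0, 24 - 4) = 20
Day 2: max(0, 22 - 4) = 18
Day 3: max(0, 23 - 4) = 19
Day 4: max(0, 26 - 4) = 22
Day 5: max(0, 25 - 4) = 21
Day 6: max(0, 24 - 4) = 20
Day 7: max(0, 26 - 4) = 22
Day 8: max(0, 28 - 4) = 24
Day 9: max(0, 27 - 4) = 23
Day 10: max(0, 20 - 4) = 16
Day 11: max(0, 22 - 4) = 18
Total ADD = 223

223


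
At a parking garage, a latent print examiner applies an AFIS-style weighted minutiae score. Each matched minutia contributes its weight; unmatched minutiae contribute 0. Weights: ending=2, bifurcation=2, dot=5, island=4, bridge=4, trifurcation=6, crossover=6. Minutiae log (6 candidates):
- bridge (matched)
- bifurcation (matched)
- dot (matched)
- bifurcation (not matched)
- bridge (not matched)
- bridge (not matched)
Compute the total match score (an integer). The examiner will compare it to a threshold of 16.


Weighted minutiae match score:
  bridge: matched, +4 (running total 4)
  bifurcation: matched, +2 (running total 6)
  dot: matched, +5 (running total 11)
  bifurcation: not matched, +0
  bridge: not matched, +0
  bridge: not matched, +0
Total score = 11
Threshold = 16; verdict = inconclusive

11


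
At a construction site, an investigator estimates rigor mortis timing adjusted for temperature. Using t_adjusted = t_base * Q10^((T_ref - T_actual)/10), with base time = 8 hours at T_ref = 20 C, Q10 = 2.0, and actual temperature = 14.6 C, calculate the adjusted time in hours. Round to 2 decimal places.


Rigor mortis time adjustment:
Exponent = (T_ref - T_actual) / 10 = (20 - 14.6) / 10 = 0.54
Q10 factor = 2.0^0.54 = 1.45397
t_adjusted = 8 * 1.45397 = 11.63 hours

11.63


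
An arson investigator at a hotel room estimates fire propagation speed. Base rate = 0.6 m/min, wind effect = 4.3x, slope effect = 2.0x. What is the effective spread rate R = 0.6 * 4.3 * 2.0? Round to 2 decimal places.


Fire spread rate calculation:
R = R0 * wind_factor * slope_factor
= 0.6 * 4.3 * 2.0
= 2.58 * 2.0
= 5.16 m/min

5.16


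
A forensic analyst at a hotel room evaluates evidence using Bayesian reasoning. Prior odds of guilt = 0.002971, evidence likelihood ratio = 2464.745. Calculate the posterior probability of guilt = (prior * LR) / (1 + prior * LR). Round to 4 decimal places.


Bayesian evidence evaluation:
Posterior odds = prior_odds * LR = 0.002971 * 2464.745 = 7.322757
Posterior probability = posterior_odds / (1 + posterior_odds)
= 7.322757 / (1 + 7.322757)
= 7.322757 / 8.322757
= 0.8798

0.8798


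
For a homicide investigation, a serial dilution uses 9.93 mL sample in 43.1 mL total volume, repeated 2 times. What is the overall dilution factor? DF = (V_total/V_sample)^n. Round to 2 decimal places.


Dilution factor calculation:
Single dilution = V_total / V_sample = 43.1 / 9.93 ≈ 4.340383
Number of dilutions = 2
Total DF = (43.1 / 9.93)^2 (full precision, rounded at the end) = 18.84

18.84


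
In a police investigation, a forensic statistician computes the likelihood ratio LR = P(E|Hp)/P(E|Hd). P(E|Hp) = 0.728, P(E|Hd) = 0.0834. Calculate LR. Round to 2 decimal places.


Likelihood ratio calculation:
LR = P(E|Hp) / P(E|Hd)
LR = 0.728 / 0.0834
LR = 8.73

8.73


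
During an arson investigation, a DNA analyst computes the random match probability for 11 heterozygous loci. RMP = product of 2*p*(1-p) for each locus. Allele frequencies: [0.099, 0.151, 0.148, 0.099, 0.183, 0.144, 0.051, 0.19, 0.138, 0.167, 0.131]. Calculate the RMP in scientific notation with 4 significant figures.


Computing RMP for 11 loci:
Locus 1: 2 * 0.099 * 0.901 = 0.178398
Locus 2: 2 * 0.151 * 0.849 = 0.256398
Locus 3: 2 * 0.148 * 0.852 = 0.252192
Locus 4: 2 * 0.099 * 0.901 = 0.178398
Locus 5: 2 * 0.183 * 0.817 = 0.299022
Locus 6: 2 * 0.144 * 0.856 = 0.246528
Locus 7: 2 * 0.051 * 0.949 = 0.096798
Locus 8: 2 * 0.19 * 0.81 = 0.3078
Locus 9: 2 * 0.138 * 0.862 = 0.237912
Locus 10: 2 * 0.167 * 0.833 = 0.278222
Locus 11: 2 * 0.131 * 0.869 = 0.227678
RMP = 6.812e-08

6.812e-08


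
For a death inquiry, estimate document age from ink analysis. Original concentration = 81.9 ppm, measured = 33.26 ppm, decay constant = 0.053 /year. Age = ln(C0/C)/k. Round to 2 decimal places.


Document age estimation:
C0/C = 81.9 / 33.26 = 2.462417
ln(C0/C) = 0.901143
t = 0.901143 / 0.053 = 17.00 years

17.00


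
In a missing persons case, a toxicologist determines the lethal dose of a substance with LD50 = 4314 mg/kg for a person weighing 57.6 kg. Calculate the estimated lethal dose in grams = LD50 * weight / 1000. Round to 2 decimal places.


Lethal dose calculation:
Lethal dose = LD50 * body_weight / 1000
= 4314 * 57.6 / 1000
= 248486.4 / 1000
= 248.49 g

248.49


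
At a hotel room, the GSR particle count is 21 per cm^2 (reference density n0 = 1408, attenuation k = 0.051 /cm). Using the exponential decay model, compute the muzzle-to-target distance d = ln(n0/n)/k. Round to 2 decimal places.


GSR distance calculation:
n0/n = 1408 / 21 = 67.047619
ln(n0/n) = 4.205403
d = 4.205403 / 0.051 = 82.46 cm

82.46


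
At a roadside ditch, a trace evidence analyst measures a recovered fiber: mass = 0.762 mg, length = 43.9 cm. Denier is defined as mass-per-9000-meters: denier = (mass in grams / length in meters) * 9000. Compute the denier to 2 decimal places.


Denier calculation:
Mass in grams = 0.762 mg / 1000 = 0.000762 g
Length in meters = 43.9 cm / 100 = 0.439 m
Linear density = mass / length = 0.000762 / 0.439 = 0.00173576 g/m
Denier = (g/m) * 9000 = 0.00173576 * 9000 = 15.62

15.62


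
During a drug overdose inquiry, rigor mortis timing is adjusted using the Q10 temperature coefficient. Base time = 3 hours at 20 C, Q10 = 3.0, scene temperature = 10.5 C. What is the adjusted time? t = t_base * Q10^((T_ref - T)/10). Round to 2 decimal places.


Rigor mortis time adjustment:
Exponent = (T_ref - T_actual) / 10 = (20 - 10.5) / 10 = 0.95
Q10 factor = 3.0^0.95 = 2.83965
t_adjusted = 3 * 2.83965 = 8.52 hours

8.52


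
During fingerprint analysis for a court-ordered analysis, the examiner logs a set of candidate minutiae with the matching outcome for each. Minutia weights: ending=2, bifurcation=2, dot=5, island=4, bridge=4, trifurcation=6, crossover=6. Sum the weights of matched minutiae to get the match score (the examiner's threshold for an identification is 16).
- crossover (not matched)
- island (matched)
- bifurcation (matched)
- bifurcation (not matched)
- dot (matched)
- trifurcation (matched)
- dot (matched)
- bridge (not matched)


Weighted minutiae match score:
  crossover: not matched, +0
  island: matched, +4 (running total 4)
  bifurcation: matched, +2 (running total 6)
  bifurcation: not matched, +0
  dot: matched, +5 (running total 11)
  trifurcation: matched, +6 (running total 17)
  dot: matched, +5 (running total 22)
  bridge: not matched, +0
Total score = 22
Threshold = 16; verdict = identification

22


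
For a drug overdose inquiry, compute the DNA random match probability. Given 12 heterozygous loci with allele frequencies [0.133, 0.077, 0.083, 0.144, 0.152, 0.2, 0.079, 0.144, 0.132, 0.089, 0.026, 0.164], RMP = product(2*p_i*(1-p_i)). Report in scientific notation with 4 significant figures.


Computing RMP for 12 loci:
Locus 1: 2 * 0.133 * 0.867 = 0.230622
Locus 2: 2 * 0.077 * 0.923 = 0.142142
Locus 3: 2 * 0.083 * 0.917 = 0.152222
Locus 4: 2 * 0.144 * 0.856 = 0.246528
Locus 5: 2 * 0.152 * 0.848 = 0.257792
Locus 6: 2 * 0.2 * 0.8 = 0.32
Locus 7: 2 * 0.079 * 0.921 = 0.145518
Locus 8: 2 * 0.144 * 0.856 = 0.246528
Locus 9: 2 * 0.132 * 0.868 = 0.229152
Locus 10: 2 * 0.089 * 0.911 = 0.162158
Locus 11: 2 * 0.026 * 0.974 = 0.050648
Locus 12: 2 * 0.164 * 0.836 = 0.274208
RMP = 1.879e-09

1.879e-09


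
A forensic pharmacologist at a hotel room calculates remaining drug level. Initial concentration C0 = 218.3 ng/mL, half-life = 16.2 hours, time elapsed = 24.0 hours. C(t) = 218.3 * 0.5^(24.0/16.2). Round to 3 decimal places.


Drug concentration decay:
Number of half-lives = t / t_half = 24.0 / 16.2 = 1.481481
Decay factor = 0.5^1.481481 = 0.35812099
C(t) = 218.3 * 0.35812099 = 78.178 ng/mL

78.178


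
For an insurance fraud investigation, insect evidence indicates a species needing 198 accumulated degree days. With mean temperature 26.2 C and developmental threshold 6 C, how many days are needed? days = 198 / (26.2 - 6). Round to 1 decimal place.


Insect development time:
Effective temperature = avg_temp - T_base = 26.2 - 6 = 20.2 C
Days = ADD / effective_temp = 198 / 20.2 = 9.8 days

9.8


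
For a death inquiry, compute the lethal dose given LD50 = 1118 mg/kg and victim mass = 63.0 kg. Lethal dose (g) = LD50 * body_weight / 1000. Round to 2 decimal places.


Lethal dose calculation:
Lethal dose = LD50 * body_weight / 1000
= 1118 * 63.0 / 1000
= 70434 / 1000
= 70.43 g

70.43


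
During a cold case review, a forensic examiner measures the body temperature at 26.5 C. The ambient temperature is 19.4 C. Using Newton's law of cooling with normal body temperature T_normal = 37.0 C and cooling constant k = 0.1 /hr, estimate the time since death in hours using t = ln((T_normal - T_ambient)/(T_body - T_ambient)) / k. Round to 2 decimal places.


Using Newton's law of cooling:
t = ln((T_normal - T_ambient) / (T_body - T_ambient)) / k
T_normal - T_ambient = 17.6
T_body - T_ambient = 7.1
Ratio = 2.478873
ln(ratio) = 0.907804
t = 0.907804 / 0.1 = 9.08 hours

9.08


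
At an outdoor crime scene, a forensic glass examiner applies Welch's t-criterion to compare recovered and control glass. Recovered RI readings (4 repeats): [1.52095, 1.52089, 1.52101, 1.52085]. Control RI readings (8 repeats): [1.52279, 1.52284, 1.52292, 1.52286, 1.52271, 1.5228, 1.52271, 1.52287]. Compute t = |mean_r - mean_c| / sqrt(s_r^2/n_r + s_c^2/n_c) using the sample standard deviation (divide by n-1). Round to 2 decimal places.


Welch's t-criterion for glass RI comparison:
Recovered mean = sum / n_r = 6.0837 / 4 = 1.520925
Control mean = sum / n_c = 12.1825 / 8 = 1.5228125
Recovered sample variance s_r^2 = 4.9e-09
Control sample variance s_c^2 = 5.65e-09
Welch SE (unpooled) = sqrt(s_r^2/n_r + s_c^2/n_c) = sqrt(1.225e-09 + 7.0625e-10) = sqrt(1.93125e-09) = 4.3946e-05
|mean_r - mean_c| = 0.0018875
t = 0.0018875 / 4.3946e-05 = 42.95

42.95


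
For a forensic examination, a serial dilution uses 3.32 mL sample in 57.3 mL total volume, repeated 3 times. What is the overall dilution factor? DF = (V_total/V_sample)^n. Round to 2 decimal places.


Dilution factor calculation:
Single dilution = V_total / V_sample = 57.3 / 3.32 ≈ 17.259036
Number of dilutions = 3
Total DF = (57.3 / 3.32)^3 (full precision, rounded at the end) = 5141.02

5141.02


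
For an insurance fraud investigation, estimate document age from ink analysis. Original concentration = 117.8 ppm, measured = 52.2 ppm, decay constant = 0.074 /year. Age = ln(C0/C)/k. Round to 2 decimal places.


Document age estimation:
C0/C = 117.8 / 52.2 = 2.256705
ln(C0/C) = 0.813906
t = 0.813906 / 0.074 = 11.00 years

11.00


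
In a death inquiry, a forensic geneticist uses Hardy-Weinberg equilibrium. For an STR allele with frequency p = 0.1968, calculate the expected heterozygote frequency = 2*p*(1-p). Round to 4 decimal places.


Hardy-Weinberg heterozygote frequency:
q = 1 - p = 1 - 0.1968 = 0.8032
2pq = 2 * 0.1968 * 0.8032 = 0.3161

0.3161


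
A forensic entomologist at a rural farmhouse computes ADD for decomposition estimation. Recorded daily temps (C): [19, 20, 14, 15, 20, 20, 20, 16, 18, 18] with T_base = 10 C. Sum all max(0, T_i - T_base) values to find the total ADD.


Computing ADD day by day:
Day 1: max(0, 19 - 10) = 9
Day 2: max(0, 20 - 10) = 10
Day 3: max(0, 14 - 10) = 4
Day 4: max(0, 15 - 10) = 5
Day 5: max(0, 20 - 10) = 10
Day 6: max(0, 20 - 10) = 10
Day 7: max(0, 20 - 10) = 10
Day 8: max(0, 16 - 10) = 6
Day 9: max(0, 18 - 10) = 8
Day 10: max(0, 18 - 10) = 8
Total ADD = 80

80


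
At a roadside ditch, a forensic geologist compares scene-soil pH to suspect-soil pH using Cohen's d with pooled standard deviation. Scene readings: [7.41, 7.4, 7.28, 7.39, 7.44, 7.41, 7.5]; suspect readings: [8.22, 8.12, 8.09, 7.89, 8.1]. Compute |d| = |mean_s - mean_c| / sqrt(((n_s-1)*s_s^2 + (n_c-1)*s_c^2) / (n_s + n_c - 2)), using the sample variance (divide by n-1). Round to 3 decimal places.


Pooled-variance Cohen's d for soil pH comparison:
Scene mean = 51.83 / 7 = 7.404286
Suspect mean = 40.42 / 5 = 8.084
Scene sample variance s_s^2 = 0.004362
Suspect sample variance s_c^2 = 0.01443
Pooled variance = ((n_s-1)*s_s^2 + (n_c-1)*s_c^2) / (n_s + n_c - 2) = 0.008389
Pooled SD = sqrt(0.008389) = 0.091591
Mean difference = -0.679714
|d| = |-0.679714| / 0.091591 = 7.421

7.421


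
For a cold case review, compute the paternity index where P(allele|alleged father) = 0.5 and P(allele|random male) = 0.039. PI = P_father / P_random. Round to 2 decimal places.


Paternity Index calculation:
PI = P(allele|father) / P(allele|random)
PI = 0.5 / 0.039
PI = 12.82

12.82


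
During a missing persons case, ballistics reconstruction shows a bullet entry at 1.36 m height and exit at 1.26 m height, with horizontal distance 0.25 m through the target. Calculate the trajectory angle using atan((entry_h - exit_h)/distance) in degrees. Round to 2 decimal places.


Bullet trajectory angle:
Height difference = 1.36 - 1.26 = 0.1 m
angle = atan(0.1 / 0.25)
angle = atan(0.4)
angle = 21.80 degrees

21.80


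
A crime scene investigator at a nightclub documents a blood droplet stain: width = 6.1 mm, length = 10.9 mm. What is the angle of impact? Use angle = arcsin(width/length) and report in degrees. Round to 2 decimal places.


Blood spatter impact angle calculation:
width / length = 6.1 / 10.9 = 0.559633
angle = arcsin(0.559633)
angle = 34.03 degrees

34.03


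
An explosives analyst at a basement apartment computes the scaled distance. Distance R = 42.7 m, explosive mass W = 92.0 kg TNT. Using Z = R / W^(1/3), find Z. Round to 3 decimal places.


Scaled distance calculation:
W^(1/3) = 92.0^(1/3) = 4.514357
Z = R / W^(1/3) = 42.7 / 4.514357
Z = 9.459 m/kg^(1/3)

9.459


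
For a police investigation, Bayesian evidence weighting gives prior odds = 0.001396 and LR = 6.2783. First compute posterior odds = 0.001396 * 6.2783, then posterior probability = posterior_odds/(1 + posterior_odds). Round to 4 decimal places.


Bayesian evidence evaluation:
Posterior odds = prior_odds * LR = 0.001396 * 6.2783 = 0.008764507
Posterior probability = posterior_odds / (1 + posterior_odds)
= 0.008764507 / (1 + 0.008764507)
= 0.008764507 / 1.008764507
= 0.0087

0.0087


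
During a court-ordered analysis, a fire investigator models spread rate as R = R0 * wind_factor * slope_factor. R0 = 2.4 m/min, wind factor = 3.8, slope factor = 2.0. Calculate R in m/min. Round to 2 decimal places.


Fire spread rate calculation:
R = R0 * wind_factor * slope_factor
= 2.4 * 3.8 * 2.0
= 9.12 * 2.0
= 18.24 m/min

18.24


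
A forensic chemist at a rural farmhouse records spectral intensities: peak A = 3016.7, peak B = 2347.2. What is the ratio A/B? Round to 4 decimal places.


Spectral peak ratio:
Peak A = 3016.7 counts
Peak B = 2347.2 counts
Ratio = 3016.7 / 2347.2 = 1.2852

1.2852


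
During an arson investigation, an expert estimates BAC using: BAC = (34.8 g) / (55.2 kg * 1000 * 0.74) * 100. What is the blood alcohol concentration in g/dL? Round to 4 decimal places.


Applying the Widmark formula:
BAC = (dose_g / (body_wt * 1000 * r)) * 100
Denominator = 55.2 * 1000 * 0.74 = 40848
BAC = (34.8 / 40848) * 100
BAC = 0.0852 g/dL

0.0852


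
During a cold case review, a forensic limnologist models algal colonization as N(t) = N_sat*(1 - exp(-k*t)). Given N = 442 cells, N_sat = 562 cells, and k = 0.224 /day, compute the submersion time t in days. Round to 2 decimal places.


PMSI from diatom colonization curve:
N / N_sat = 442 / 562 = 0.786477
1 - N/N_sat = 0.213523
ln(1 - N/N_sat) = -1.544011
t = -ln(1 - N/N_sat) / k = -(-1.544011) / 0.224 = 6.89 days

6.89


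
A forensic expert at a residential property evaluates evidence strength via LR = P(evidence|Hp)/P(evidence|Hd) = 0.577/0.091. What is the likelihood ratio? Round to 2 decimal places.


Likelihood ratio calculation:
LR = P(E|Hp) / P(E|Hd)
LR = 0.577 / 0.091
LR = 6.34

6.34


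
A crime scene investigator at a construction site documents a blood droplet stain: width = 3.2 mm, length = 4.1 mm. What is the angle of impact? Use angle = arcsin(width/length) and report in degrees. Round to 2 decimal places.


Blood spatter impact angle calculation:
width / length = 3.2 / 4.1 = 0.780488
angle = arcsin(0.780488)
angle = 51.31 degrees

51.31


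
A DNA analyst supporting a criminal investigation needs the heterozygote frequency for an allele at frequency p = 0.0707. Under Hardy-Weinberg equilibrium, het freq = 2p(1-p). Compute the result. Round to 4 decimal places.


Hardy-Weinberg heterozygote frequency:
q = 1 - p = 1 - 0.0707 = 0.9293
2pq = 2 * 0.0707 * 0.9293 = 0.1314

0.1314


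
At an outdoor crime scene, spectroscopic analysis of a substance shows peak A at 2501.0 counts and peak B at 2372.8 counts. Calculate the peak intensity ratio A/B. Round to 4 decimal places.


Spectral peak ratio:
Peak A = 2501.0 counts
Peak B = 2372.8 counts
Ratio = 2501.0 / 2372.8 = 1.0540

1.0540


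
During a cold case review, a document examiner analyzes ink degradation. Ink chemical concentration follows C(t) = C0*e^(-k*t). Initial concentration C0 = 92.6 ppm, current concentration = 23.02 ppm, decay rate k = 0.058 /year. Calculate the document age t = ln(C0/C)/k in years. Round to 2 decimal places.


Document age estimation:
C0/C = 92.6 / 23.02 = 4.022589
ln(C0/C) = 1.391926
t = 1.391926 / 0.058 = 24.00 years

24.00


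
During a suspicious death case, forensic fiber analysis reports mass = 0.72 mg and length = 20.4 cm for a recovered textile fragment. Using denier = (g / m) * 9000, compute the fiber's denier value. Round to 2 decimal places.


Denier calculation:
Mass in grams = 0.72 mg / 1000 = 0.00072 g
Length in meters = 20.4 cm / 100 = 0.204 m
Linear density = mass / length = 0.00072 / 0.204 = 0.00352941 g/m
Denier = (g/m) * 9000 = 0.00352941 * 9000 = 31.76

31.76


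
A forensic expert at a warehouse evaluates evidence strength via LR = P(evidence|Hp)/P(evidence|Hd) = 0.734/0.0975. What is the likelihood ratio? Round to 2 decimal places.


Likelihood ratio calculation:
LR = P(E|Hp) / P(E|Hd)
LR = 0.734 / 0.0975
LR = 7.53

7.53


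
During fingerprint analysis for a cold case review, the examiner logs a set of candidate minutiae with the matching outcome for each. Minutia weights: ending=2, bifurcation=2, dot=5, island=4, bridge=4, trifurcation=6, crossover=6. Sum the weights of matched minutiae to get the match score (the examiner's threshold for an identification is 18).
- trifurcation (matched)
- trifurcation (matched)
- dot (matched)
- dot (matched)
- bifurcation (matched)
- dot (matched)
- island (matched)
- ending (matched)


Weighted minutiae match score:
  trifurcation: matched, +6 (running total 6)
  trifurcation: matched, +6 (running total 12)
  dot: matched, +5 (running total 17)
  dot: matched, +5 (running total 22)
  bifurcation: matched, +2 (running total 24)
  dot: matched, +5 (running total 29)
  island: matched, +4 (running total 33)
  ending: matched, +2 (running total 35)
Total score = 35
Threshold = 18; verdict = identification

35


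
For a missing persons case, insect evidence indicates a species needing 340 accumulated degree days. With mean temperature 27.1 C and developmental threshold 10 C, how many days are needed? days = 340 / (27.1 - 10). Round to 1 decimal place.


Insect development time:
Effective temperature = avg_temp - T_base = 27.1 - 10 = 17.1 C
Days = ADD / effective_temp = 340 / 17.1 = 19.9 days

19.9


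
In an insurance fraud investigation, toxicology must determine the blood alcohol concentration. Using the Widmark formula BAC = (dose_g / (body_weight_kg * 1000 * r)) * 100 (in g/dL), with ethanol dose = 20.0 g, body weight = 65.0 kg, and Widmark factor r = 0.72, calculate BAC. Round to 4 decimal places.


Applying the Widmark formula:
BAC = (dose_g / (body_wt * 1000 * r)) * 100
Denominator = 65.0 * 1000 * 0.72 = 46800
BAC = (20.0 / 46800) * 100
BAC = 0.0427 g/dL

0.0427


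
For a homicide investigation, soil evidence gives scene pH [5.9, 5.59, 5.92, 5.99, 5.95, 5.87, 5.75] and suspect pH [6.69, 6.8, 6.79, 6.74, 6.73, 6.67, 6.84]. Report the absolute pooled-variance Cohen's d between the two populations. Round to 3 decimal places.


Pooled-variance Cohen's d for soil pH comparison:
Scene mean = 40.97 / 7 = 5.852857
Suspect mean = 47.26 / 7 = 6.751429
Scene sample variance s_s^2 = 0.019157
Suspect sample variance s_c^2 = 0.003781
Pooled variance = ((n_s-1)*s_s^2 + (n_c-1)*s_c^2) / (n_s + n_c - 2) = 0.011469
Pooled SD = sqrt(0.011469) = 0.107093
Mean difference = -0.898571
|d| = |-0.898571| / 0.107093 = 8.391

8.391


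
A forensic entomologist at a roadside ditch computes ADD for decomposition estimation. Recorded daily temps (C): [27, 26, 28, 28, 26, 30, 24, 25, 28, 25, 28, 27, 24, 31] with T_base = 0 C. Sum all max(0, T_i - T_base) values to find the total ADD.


Computing ADD day by day:
Day 1: max(0, 27 - 0) = 27
Day 2: max(0, 26 - 0) = 26
Day 3: max(0, 28 - 0) = 28
Day 4: max(0, 28 - 0) = 28
Day 5: max(0, 26 - 0) = 26
Day 6: max(0, 30 - 0) = 30
Day 7: max(0, 24 - 0) = 24
Day 8: max(0, 25 - 0) = 25
Day 9: max(0, 28 - 0) = 28
Day 10: max(0, 25 - 0) = 25
Day 11: max(0, 28 - 0) = 28
Day 12: max(0, 27 - 0) = 27
Day 13: max(0, 24 - 0) = 24
Day 14: max(0, 31 - 0) = 31
Total ADD = 377

377


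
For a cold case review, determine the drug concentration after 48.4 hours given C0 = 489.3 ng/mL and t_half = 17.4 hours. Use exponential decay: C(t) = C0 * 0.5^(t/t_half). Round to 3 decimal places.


Drug concentration decay:
Number of half-lives = t / t_half = 48.4 / 17.4 = 2.781609
Decay factor = 0.5^2.781609 = 0.14542941
C(t) = 489.3 * 0.14542941 = 71.159 ng/mL

71.159


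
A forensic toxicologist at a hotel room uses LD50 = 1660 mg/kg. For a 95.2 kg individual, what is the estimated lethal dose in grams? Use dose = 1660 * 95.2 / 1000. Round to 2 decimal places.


Lethal dose calculation:
Lethal dose = LD50 * body_weight / 1000
= 1660 * 95.2 / 1000
= 158032 / 1000
= 158.03 g

158.03


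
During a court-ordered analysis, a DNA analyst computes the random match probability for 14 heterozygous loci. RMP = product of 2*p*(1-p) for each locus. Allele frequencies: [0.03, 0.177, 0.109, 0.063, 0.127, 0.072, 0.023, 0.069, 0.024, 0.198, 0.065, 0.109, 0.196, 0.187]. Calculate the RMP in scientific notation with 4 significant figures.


Computing RMP for 14 loci:
Locus 1: 2 * 0.03 * 0.97 = 0.0582
Locus 2: 2 * 0.177 * 0.823 = 0.291342
Locus 3: 2 * 0.109 * 0.891 = 0.194238
Locus 4: 2 * 0.063 * 0.937 = 0.118062
Locus 5: 2 * 0.127 * 0.873 = 0.221742
Locus 6: 2 * 0.072 * 0.928 = 0.133632
Locus 7: 2 * 0.023 * 0.977 = 0.044942
Locus 8: 2 * 0.069 * 0.931 = 0.128478
Locus 9: 2 * 0.024 * 0.976 = 0.046848
Locus 10: 2 * 0.198 * 0.802 = 0.317592
Locus 11: 2 * 0.065 * 0.935 = 0.12155
Locus 12: 2 * 0.109 * 0.891 = 0.194238
Locus 13: 2 * 0.196 * 0.804 = 0.315168
Locus 14: 2 * 0.187 * 0.813 = 0.304062
RMP = 2.240e-12

2.240e-12


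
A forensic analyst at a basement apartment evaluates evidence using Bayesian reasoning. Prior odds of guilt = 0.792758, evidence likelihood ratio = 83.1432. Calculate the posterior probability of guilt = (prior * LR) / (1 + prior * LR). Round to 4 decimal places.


Bayesian evidence evaluation:
Posterior odds = prior_odds * LR = 0.792758 * 83.1432 = 65.91244
Posterior probability = posterior_odds / (1 + posterior_odds)
= 65.91244 / (1 + 65.91244)
= 65.91244 / 66.91244
= 0.9851

0.9851


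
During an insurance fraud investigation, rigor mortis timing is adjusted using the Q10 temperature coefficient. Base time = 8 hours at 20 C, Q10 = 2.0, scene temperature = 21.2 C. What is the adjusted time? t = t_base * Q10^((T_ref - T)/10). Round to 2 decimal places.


Rigor mortis time adjustment:
Exponent = (T_ref - T_actual) / 10 = (20 - 21.2) / 10 = -0.12
Q10 factor = 2.0^-0.12 = 0.92019
t_adjusted = 8 * 0.92019 = 7.36 hours

7.36


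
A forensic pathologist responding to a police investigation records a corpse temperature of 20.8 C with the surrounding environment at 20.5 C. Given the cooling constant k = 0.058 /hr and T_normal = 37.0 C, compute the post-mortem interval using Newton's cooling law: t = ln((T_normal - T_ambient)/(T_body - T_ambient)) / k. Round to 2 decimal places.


Using Newton's law of cooling:
t = ln((T_normal - T_ambient) / (T_body - T_ambient)) / k
T_normal - T_ambient = 16.5
T_body - T_ambient = 0.3
Ratio = 55
ln(ratio) = 4.007333
t = 4.007333 / 0.058 = 69.09 hours

69.09


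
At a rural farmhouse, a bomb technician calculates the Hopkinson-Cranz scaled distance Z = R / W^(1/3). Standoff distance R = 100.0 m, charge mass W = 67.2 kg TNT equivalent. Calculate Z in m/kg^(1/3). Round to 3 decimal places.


Scaled distance calculation:
W^(1/3) = 67.2^(1/3) = 4.065585
Z = R / W^(1/3) = 100.0 / 4.065585
Z = 24.597 m/kg^(1/3)

24.597


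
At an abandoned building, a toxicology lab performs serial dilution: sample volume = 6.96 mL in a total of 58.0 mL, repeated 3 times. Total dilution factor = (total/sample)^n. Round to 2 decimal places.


Dilution factor calculation:
Single dilution = V_total / V_sample = 58.0 / 6.96 ≈ 8.333333
Number of dilutions = 3
Total DF = (58.0 / 6.96)^3 (full precision, rounded at the end) = 578.70

578.70


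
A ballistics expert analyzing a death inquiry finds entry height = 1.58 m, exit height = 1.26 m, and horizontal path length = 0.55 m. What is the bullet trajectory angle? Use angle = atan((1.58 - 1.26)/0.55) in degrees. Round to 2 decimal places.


Bullet trajectory angle:
Height difference = 1.58 - 1.26 = 0.32 m
angle = atan(0.32 / 0.55)
angle = atan(0.581818)
angle = 30.19 degrees

30.19


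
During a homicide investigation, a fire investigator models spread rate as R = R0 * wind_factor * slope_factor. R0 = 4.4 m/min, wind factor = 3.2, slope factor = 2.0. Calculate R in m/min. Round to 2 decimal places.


Fire spread rate calculation:
R = R0 * wind_factor * slope_factor
= 4.4 * 3.2 * 2.0
= 14.08 * 2.0
= 28.16 m/min

28.16


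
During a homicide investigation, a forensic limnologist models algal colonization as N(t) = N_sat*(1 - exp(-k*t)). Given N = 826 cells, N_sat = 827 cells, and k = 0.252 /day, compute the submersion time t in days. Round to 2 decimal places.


PMSI from diatom colonization curve:
N / N_sat = 826 / 827 = 0.998791
1 - N/N_sat = 0.001209
ln(1 - N/N_sat) = -6.717962
t = -ln(1 - N/N_sat) / k = -(-6.717962) / 0.252 = 26.66 days

26.66
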